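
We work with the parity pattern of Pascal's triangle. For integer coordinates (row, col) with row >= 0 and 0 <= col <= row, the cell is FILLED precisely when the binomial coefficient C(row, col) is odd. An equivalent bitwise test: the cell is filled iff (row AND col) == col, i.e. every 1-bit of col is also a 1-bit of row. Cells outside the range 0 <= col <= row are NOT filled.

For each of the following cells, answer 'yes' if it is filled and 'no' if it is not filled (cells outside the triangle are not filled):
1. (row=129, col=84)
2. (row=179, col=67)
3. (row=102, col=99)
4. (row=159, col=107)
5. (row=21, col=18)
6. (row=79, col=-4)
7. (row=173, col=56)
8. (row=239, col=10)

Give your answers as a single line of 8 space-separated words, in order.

Answer: no no no no no no no yes

Derivation:
(129,84): row=0b10000001, col=0b1010100, row AND col = 0b0 = 0; 0 != 84 -> empty
(179,67): row=0b10110011, col=0b1000011, row AND col = 0b11 = 3; 3 != 67 -> empty
(102,99): row=0b1100110, col=0b1100011, row AND col = 0b1100010 = 98; 98 != 99 -> empty
(159,107): row=0b10011111, col=0b1101011, row AND col = 0b1011 = 11; 11 != 107 -> empty
(21,18): row=0b10101, col=0b10010, row AND col = 0b10000 = 16; 16 != 18 -> empty
(79,-4): col outside [0, 79] -> not filled
(173,56): row=0b10101101, col=0b111000, row AND col = 0b101000 = 40; 40 != 56 -> empty
(239,10): row=0b11101111, col=0b1010, row AND col = 0b1010 = 10; 10 == 10 -> filled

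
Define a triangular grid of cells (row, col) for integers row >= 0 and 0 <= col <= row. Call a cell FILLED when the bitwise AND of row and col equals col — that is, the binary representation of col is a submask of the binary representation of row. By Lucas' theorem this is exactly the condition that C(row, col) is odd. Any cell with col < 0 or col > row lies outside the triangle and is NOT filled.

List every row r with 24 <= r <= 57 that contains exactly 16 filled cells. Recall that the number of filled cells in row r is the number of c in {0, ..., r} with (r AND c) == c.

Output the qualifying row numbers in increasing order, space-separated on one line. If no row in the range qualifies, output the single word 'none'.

Row r has 2^popcount(r) filled cells, so we need popcount(r) = log2(16) = 4.
Scan r = 24..57 and keep those with exactly 4 one-bits:
r=24=11000 popcount=2 -> skip
r=25=11001 popcount=3 -> skip
r=26=11010 popcount=3 -> skip
r=27=11011 popcount=4 -> KEEP
r=28=11100 popcount=3 -> skip
r=29=11101 popcount=4 -> KEEP
r=30=11110 popcount=4 -> KEEP
r=31=11111 popcount=5 -> skip
r=32=100000 popcount=1 -> skip
r=33=100001 popcount=2 -> skip
r=34=100010 popcount=2 -> skip
r=35=100011 popcount=3 -> skip
r=36=100100 popcount=2 -> skip
r=37=100101 popcount=3 -> skip
r=38=100110 popcount=3 -> skip
r=39=100111 popcount=4 -> KEEP
r=40=101000 popcount=2 -> skip
r=41=101001 popcount=3 -> skip
r=42=101010 popcount=3 -> skip
r=43=101011 popcount=4 -> KEEP
r=44=101100 popcount=3 -> skip
r=45=101101 popcount=4 -> KEEP
r=46=101110 popcount=4 -> KEEP
r=47=101111 popcount=5 -> skip
r=48=110000 popcount=2 -> skip
r=49=110001 popcount=3 -> skip
r=50=110010 popcount=3 -> skip
r=51=110011 popcount=4 -> KEEP
r=52=110100 popcount=3 -> skip
r=53=110101 popcount=4 -> KEEP
r=54=110110 popcount=4 -> KEEP
r=55=110111 popcount=5 -> skip
r=56=111000 popcount=3 -> skip
r=57=111001 popcount=4 -> KEEP
Kept rows: 27 29 30 39 43 45 46 51 53 54 57

Answer: 27 29 30 39 43 45 46 51 53 54 57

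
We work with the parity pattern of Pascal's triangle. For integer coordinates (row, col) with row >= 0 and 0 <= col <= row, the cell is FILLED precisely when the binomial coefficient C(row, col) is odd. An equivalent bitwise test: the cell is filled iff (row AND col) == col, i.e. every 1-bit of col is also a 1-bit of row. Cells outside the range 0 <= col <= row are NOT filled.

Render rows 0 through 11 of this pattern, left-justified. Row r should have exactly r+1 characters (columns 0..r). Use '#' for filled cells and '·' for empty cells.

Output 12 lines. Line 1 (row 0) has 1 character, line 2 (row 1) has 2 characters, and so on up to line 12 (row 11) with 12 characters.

Answer: #
##
#·#
####
#···#
##··##
#·#·#·#
########
#·······#
##······##
#·#·····#·#
####····####

Derivation:
r0=0: #
r1=1: ##
r2=10: #·#
r3=11: ####
r4=100: #···#
r5=101: ##··##
r6=110: #·#·#·#
r7=111: ########
r8=1000: #·······#
r9=1001: ##······##
r10=1010: #·#·····#·#
r11=1011: ####····####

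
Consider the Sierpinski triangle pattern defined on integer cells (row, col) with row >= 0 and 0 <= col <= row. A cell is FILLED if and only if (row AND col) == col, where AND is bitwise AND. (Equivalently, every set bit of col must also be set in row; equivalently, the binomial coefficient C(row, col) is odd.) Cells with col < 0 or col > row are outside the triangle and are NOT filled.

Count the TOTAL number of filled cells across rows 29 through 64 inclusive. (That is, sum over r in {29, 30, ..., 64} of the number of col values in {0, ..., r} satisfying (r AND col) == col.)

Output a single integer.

r29=11101 pc4: +16 =16
r30=11110 pc4: +16 =32
r31=11111 pc5: +32 =64
r32=100000 pc1: +2 =66
r33=100001 pc2: +4 =70
r34=100010 pc2: +4 =74
r35=100011 pc3: +8 =82
r36=100100 pc2: +4 =86
r37=100101 pc3: +8 =94
r38=100110 pc3: +8 =102
r39=100111 pc4: +16 =118
r40=101000 pc2: +4 =122
r41=101001 pc3: +8 =130
r42=101010 pc3: +8 =138
r43=101011 pc4: +16 =154
r44=101100 pc3: +8 =162
r45=101101 pc4: +16 =178
r46=101110 pc4: +16 =194
r47=101111 pc5: +32 =226
r48=110000 pc2: +4 =230
r49=110001 pc3: +8 =238
r50=110010 pc3: +8 =246
r51=110011 pc4: +16 =262
r52=110100 pc3: +8 =270
r53=110101 pc4: +16 =286
r54=110110 pc4: +16 =302
r55=110111 pc5: +32 =334
r56=111000 pc3: +8 =342
r57=111001 pc4: +16 =358
r58=111010 pc4: +16 =374
r59=111011 pc5: +32 =406
r60=111100 pc4: +16 =422
r61=111101 pc5: +32 =454
r62=111110 pc5: +32 =486
r63=111111 pc6: +64 =550
r64=1000000 pc1: +2 =552

Answer: 552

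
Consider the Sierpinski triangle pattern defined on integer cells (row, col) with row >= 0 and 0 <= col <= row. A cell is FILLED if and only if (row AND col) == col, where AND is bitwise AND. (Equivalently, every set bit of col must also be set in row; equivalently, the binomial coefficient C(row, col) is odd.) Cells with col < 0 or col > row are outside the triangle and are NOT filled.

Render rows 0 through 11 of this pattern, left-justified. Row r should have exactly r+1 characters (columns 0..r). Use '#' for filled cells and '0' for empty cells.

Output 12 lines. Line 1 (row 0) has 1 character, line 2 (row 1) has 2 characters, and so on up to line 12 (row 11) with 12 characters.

r0=0: #
r1=1: ##
r2=10: #0#
r3=11: ####
r4=100: #000#
r5=101: ##00##
r6=110: #0#0#0#
r7=111: ########
r8=1000: #0000000#
r9=1001: ##000000##
r10=1010: #0#00000#0#
r11=1011: ####0000####

Answer: #
##
#0#
####
#000#
##00##
#0#0#0#
########
#0000000#
##000000##
#0#00000#0#
####0000####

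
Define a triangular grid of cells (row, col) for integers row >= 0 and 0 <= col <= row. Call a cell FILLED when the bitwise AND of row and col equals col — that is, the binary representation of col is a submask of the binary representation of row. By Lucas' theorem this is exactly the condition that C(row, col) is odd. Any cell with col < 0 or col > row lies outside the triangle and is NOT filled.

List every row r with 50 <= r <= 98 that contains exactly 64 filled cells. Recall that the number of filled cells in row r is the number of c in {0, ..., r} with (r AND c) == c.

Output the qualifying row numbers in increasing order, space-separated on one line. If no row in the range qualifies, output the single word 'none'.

Row r has 2^popcount(r) filled cells, so we need popcount(r) = log2(64) = 6.
Scan r = 50..98 and keep those with exactly 6 one-bits:
r=50=110010 popcount=3 -> skip
r=51=110011 popcount=4 -> skip
r=52=110100 popcount=3 -> skip
r=53=110101 popcount=4 -> skip
r=54=110110 popcount=4 -> skip
r=55=110111 popcount=5 -> skip
r=56=111000 popcount=3 -> skip
r=57=111001 popcount=4 -> skip
r=58=111010 popcount=4 -> skip
r=59=111011 popcount=5 -> skip
r=60=111100 popcount=4 -> skip
r=61=111101 popcount=5 -> skip
r=62=111110 popcount=5 -> skip
r=63=111111 popcount=6 -> KEEP
r=64=1000000 popcount=1 -> skip
r=65=1000001 popcount=2 -> skip
r=66=1000010 popcount=2 -> skip
r=67=1000011 popcount=3 -> skip
r=68=1000100 popcount=2 -> skip
r=69=1000101 popcount=3 -> skip
r=70=1000110 popcount=3 -> skip
r=71=1000111 popcount=4 -> skip
r=72=1001000 popcount=2 -> skip
r=73=1001001 popcount=3 -> skip
r=74=1001010 popcount=3 -> skip
r=75=1001011 popcount=4 -> skip
r=76=1001100 popcount=3 -> skip
r=77=1001101 popcount=4 -> skip
r=78=1001110 popcount=4 -> skip
r=79=1001111 popcount=5 -> skip
r=80=1010000 popcount=2 -> skip
r=81=1010001 popcount=3 -> skip
r=82=1010010 popcount=3 -> skip
r=83=1010011 popcount=4 -> skip
r=84=1010100 popcount=3 -> skip
r=85=1010101 popcount=4 -> skip
r=86=1010110 popcount=4 -> skip
r=87=1010111 popcount=5 -> skip
r=88=1011000 popcount=3 -> skip
r=89=1011001 popcount=4 -> skip
r=90=1011010 popcount=4 -> skip
r=91=1011011 popcount=5 -> skip
r=92=1011100 popcount=4 -> skip
r=93=1011101 popcount=5 -> skip
r=94=1011110 popcount=5 -> skip
r=95=1011111 popcount=6 -> KEEP
r=96=1100000 popcount=2 -> skip
r=97=1100001 popcount=3 -> skip
r=98=1100010 popcount=3 -> skip
Kept rows: 63 95

Answer: 63 95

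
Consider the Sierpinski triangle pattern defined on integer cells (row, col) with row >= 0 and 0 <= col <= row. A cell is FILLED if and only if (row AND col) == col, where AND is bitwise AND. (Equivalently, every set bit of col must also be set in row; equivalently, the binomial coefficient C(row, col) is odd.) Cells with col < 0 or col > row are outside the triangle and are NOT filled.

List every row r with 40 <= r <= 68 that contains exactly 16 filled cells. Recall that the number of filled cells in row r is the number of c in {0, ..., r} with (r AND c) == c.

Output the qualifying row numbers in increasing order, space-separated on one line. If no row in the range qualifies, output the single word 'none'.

Answer: 43 45 46 51 53 54 57 58 60

Derivation:
Row r has 2^popcount(r) filled cells, so we need popcount(r) = log2(16) = 4.
Scan r = 40..68 and keep those with exactly 4 one-bits:
r=40=101000 popcount=2 -> skip
r=41=101001 popcount=3 -> skip
r=42=101010 popcount=3 -> skip
r=43=101011 popcount=4 -> KEEP
r=44=101100 popcount=3 -> skip
r=45=101101 popcount=4 -> KEEP
r=46=101110 popcount=4 -> KEEP
r=47=101111 popcount=5 -> skip
r=48=110000 popcount=2 -> skip
r=49=110001 popcount=3 -> skip
r=50=110010 popcount=3 -> skip
r=51=110011 popcount=4 -> KEEP
r=52=110100 popcount=3 -> skip
r=53=110101 popcount=4 -> KEEP
r=54=110110 popcount=4 -> KEEP
r=55=110111 popcount=5 -> skip
r=56=111000 popcount=3 -> skip
r=57=111001 popcount=4 -> KEEP
r=58=111010 popcount=4 -> KEEP
r=59=111011 popcount=5 -> skip
r=60=111100 popcount=4 -> KEEP
r=61=111101 popcount=5 -> skip
r=62=111110 popcount=5 -> skip
r=63=111111 popcount=6 -> skip
r=64=1000000 popcount=1 -> skip
r=65=1000001 popcount=2 -> skip
r=66=1000010 popcount=2 -> skip
r=67=1000011 popcount=3 -> skip
r=68=1000100 popcount=2 -> skip
Kept rows: 43 45 46 51 53 54 57 58 60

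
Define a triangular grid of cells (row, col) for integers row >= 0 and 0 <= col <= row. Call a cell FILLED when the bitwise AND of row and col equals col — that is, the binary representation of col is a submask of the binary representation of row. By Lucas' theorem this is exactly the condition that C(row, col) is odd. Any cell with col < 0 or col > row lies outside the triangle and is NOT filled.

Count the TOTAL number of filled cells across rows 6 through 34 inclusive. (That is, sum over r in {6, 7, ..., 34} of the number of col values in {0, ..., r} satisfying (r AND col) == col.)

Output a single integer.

Answer: 238

Derivation:
r6=110 pc2: +4 =4
r7=111 pc3: +8 =12
r8=1000 pc1: +2 =14
r9=1001 pc2: +4 =18
r10=1010 pc2: +4 =22
r11=1011 pc3: +8 =30
r12=1100 pc2: +4 =34
r13=1101 pc3: +8 =42
r14=1110 pc3: +8 =50
r15=1111 pc4: +16 =66
r16=10000 pc1: +2 =68
r17=10001 pc2: +4 =72
r18=10010 pc2: +4 =76
r19=10011 pc3: +8 =84
r20=10100 pc2: +4 =88
r21=10101 pc3: +8 =96
r22=10110 pc3: +8 =104
r23=10111 pc4: +16 =120
r24=11000 pc2: +4 =124
r25=11001 pc3: +8 =132
r26=11010 pc3: +8 =140
r27=11011 pc4: +16 =156
r28=11100 pc3: +8 =164
r29=11101 pc4: +16 =180
r30=11110 pc4: +16 =196
r31=11111 pc5: +32 =228
r32=100000 pc1: +2 =230
r33=100001 pc2: +4 =234
r34=100010 pc2: +4 =238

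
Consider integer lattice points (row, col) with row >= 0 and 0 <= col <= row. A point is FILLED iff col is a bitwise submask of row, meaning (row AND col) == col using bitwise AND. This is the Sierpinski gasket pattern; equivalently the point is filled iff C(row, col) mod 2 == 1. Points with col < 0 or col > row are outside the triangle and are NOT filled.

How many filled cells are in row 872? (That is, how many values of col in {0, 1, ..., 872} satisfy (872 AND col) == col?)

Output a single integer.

872 in binary = 1101101000
popcount(872) = number of 1-bits in 1101101000 = 5
A col c satisfies (872 AND c) == c iff every set bit of c is also set in 872; each of the 5 set bits of 872 can independently be on or off in c.
count = 2^5 = 32

Answer: 32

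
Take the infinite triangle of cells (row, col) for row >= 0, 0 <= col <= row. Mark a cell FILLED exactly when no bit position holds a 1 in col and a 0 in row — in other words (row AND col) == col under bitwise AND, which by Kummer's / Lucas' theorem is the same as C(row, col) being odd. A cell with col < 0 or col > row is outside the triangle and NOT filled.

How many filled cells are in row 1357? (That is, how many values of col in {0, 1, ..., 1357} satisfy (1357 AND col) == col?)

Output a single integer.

1357 in binary = 10101001101
popcount(1357) = number of 1-bits in 10101001101 = 6
A col c satisfies (1357 AND c) == c iff every set bit of c is also set in 1357; each of the 6 set bits of 1357 can independently be on or off in c.
count = 2^6 = 64

Answer: 64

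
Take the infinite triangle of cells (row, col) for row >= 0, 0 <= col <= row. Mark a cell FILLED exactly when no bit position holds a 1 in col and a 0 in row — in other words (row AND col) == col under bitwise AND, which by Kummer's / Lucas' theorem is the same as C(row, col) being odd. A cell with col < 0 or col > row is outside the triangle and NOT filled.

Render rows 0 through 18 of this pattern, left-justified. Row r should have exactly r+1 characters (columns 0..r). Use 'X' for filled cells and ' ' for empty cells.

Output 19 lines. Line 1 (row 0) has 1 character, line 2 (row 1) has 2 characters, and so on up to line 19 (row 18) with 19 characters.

Answer: X
XX
X X
XXXX
X   X
XX  XX
X X X X
XXXXXXXX
X       X
XX      XX
X X     X X
XXXX    XXXX
X   X   X   X
XX  XX  XX  XX
X X X X X X X X
XXXXXXXXXXXXXXXX
X               X
XX              XX
X X             X X

Derivation:
r0=0: X
r1=1: XX
r2=10: X X
r3=11: XXXX
r4=100: X   X
r5=101: XX  XX
r6=110: X X X X
r7=111: XXXXXXXX
r8=1000: X       X
r9=1001: XX      XX
r10=1010: X X     X X
r11=1011: XXXX    XXXX
r12=1100: X   X   X   X
r13=1101: XX  XX  XX  XX
r14=1110: X X X X X X X X
r15=1111: XXXXXXXXXXXXXXXX
r16=10000: X               X
r17=10001: XX              XX
r18=10010: X X             X X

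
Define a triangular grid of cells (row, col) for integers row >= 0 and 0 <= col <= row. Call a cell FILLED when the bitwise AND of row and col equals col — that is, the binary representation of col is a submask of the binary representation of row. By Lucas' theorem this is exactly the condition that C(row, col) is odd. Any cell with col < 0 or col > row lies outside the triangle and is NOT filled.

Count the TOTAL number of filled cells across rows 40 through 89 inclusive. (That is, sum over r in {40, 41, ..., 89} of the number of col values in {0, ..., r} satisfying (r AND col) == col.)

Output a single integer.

Answer: 726

Derivation:
r40=101000 pc2: +4 =4
r41=101001 pc3: +8 =12
r42=101010 pc3: +8 =20
r43=101011 pc4: +16 =36
r44=101100 pc3: +8 =44
r45=101101 pc4: +16 =60
r46=101110 pc4: +16 =76
r47=101111 pc5: +32 =108
r48=110000 pc2: +4 =112
r49=110001 pc3: +8 =120
r50=110010 pc3: +8 =128
r51=110011 pc4: +16 =144
r52=110100 pc3: +8 =152
r53=110101 pc4: +16 =168
r54=110110 pc4: +16 =184
r55=110111 pc5: +32 =216
r56=111000 pc3: +8 =224
r57=111001 pc4: +16 =240
r58=111010 pc4: +16 =256
r59=111011 pc5: +32 =288
r60=111100 pc4: +16 =304
r61=111101 pc5: +32 =336
r62=111110 pc5: +32 =368
r63=111111 pc6: +64 =432
r64=1000000 pc1: +2 =434
r65=1000001 pc2: +4 =438
r66=1000010 pc2: +4 =442
r67=1000011 pc3: +8 =450
r68=1000100 pc2: +4 =454
r69=1000101 pc3: +8 =462
r70=1000110 pc3: +8 =470
r71=1000111 pc4: +16 =486
r72=1001000 pc2: +4 =490
r73=1001001 pc3: +8 =498
r74=1001010 pc3: +8 =506
r75=1001011 pc4: +16 =522
r76=1001100 pc3: +8 =530
r77=1001101 pc4: +16 =546
r78=1001110 pc4: +16 =562
r79=1001111 pc5: +32 =594
r80=1010000 pc2: +4 =598
r81=1010001 pc3: +8 =606
r82=1010010 pc3: +8 =614
r83=1010011 pc4: +16 =630
r84=1010100 pc3: +8 =638
r85=1010101 pc4: +16 =654
r86=1010110 pc4: +16 =670
r87=1010111 pc5: +32 =702
r88=1011000 pc3: +8 =710
r89=1011001 pc4: +16 =726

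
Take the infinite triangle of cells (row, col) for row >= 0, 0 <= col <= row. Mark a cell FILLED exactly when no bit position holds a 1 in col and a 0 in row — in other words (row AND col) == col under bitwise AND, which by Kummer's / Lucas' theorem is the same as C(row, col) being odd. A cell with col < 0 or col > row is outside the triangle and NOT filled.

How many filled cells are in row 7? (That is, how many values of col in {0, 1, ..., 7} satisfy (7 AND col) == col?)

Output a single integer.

Answer: 8

Derivation:
7 in binary = 111
popcount(7) = number of 1-bits in 111 = 3
A col c satisfies (7 AND c) == c iff every set bit of c is also set in 7; each of the 3 set bits of 7 can independently be on or off in c.
count = 2^3 = 8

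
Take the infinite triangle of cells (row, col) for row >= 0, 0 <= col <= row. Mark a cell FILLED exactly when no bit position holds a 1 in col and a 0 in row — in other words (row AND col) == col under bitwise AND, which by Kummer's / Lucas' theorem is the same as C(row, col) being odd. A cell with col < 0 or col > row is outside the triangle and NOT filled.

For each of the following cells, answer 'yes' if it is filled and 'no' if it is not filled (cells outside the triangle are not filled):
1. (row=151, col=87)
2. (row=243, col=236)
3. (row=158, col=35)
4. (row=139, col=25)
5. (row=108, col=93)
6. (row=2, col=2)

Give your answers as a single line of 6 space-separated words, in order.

Answer: no no no no no yes

Derivation:
(151,87): row=0b10010111, col=0b1010111, row AND col = 0b10111 = 23; 23 != 87 -> empty
(243,236): row=0b11110011, col=0b11101100, row AND col = 0b11100000 = 224; 224 != 236 -> empty
(158,35): row=0b10011110, col=0b100011, row AND col = 0b10 = 2; 2 != 35 -> empty
(139,25): row=0b10001011, col=0b11001, row AND col = 0b1001 = 9; 9 != 25 -> empty
(108,93): row=0b1101100, col=0b1011101, row AND col = 0b1001100 = 76; 76 != 93 -> empty
(2,2): row=0b10, col=0b10, row AND col = 0b10 = 2; 2 == 2 -> filled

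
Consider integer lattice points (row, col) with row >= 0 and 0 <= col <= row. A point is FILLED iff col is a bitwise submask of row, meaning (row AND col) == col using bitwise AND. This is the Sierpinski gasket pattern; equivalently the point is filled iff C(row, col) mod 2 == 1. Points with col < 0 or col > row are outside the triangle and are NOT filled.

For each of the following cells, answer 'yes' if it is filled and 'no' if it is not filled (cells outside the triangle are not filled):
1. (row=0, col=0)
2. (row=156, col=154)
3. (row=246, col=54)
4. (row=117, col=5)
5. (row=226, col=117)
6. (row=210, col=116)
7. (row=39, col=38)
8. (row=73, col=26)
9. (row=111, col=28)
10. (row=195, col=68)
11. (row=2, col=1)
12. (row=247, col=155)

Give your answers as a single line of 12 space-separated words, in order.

Answer: yes no yes yes no no yes no no no no no

Derivation:
(0,0): row=0b0, col=0b0, row AND col = 0b0 = 0; 0 == 0 -> filled
(156,154): row=0b10011100, col=0b10011010, row AND col = 0b10011000 = 152; 152 != 154 -> empty
(246,54): row=0b11110110, col=0b110110, row AND col = 0b110110 = 54; 54 == 54 -> filled
(117,5): row=0b1110101, col=0b101, row AND col = 0b101 = 5; 5 == 5 -> filled
(226,117): row=0b11100010, col=0b1110101, row AND col = 0b1100000 = 96; 96 != 117 -> empty
(210,116): row=0b11010010, col=0b1110100, row AND col = 0b1010000 = 80; 80 != 116 -> empty
(39,38): row=0b100111, col=0b100110, row AND col = 0b100110 = 38; 38 == 38 -> filled
(73,26): row=0b1001001, col=0b11010, row AND col = 0b1000 = 8; 8 != 26 -> empty
(111,28): row=0b1101111, col=0b11100, row AND col = 0b1100 = 12; 12 != 28 -> empty
(195,68): row=0b11000011, col=0b1000100, row AND col = 0b1000000 = 64; 64 != 68 -> empty
(2,1): row=0b10, col=0b1, row AND col = 0b0 = 0; 0 != 1 -> empty
(247,155): row=0b11110111, col=0b10011011, row AND col = 0b10010011 = 147; 147 != 155 -> empty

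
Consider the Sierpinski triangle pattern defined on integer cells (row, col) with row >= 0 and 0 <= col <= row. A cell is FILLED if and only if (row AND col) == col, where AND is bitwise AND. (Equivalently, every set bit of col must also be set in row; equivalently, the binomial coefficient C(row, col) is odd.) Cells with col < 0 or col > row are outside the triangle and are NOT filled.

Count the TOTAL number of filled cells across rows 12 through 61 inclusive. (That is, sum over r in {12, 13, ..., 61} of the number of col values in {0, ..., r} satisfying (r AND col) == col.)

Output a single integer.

Answer: 588

Derivation:
r12=1100 pc2: +4 =4
r13=1101 pc3: +8 =12
r14=1110 pc3: +8 =20
r15=1111 pc4: +16 =36
r16=10000 pc1: +2 =38
r17=10001 pc2: +4 =42
r18=10010 pc2: +4 =46
r19=10011 pc3: +8 =54
r20=10100 pc2: +4 =58
r21=10101 pc3: +8 =66
r22=10110 pc3: +8 =74
r23=10111 pc4: +16 =90
r24=11000 pc2: +4 =94
r25=11001 pc3: +8 =102
r26=11010 pc3: +8 =110
r27=11011 pc4: +16 =126
r28=11100 pc3: +8 =134
r29=11101 pc4: +16 =150
r30=11110 pc4: +16 =166
r31=11111 pc5: +32 =198
r32=100000 pc1: +2 =200
r33=100001 pc2: +4 =204
r34=100010 pc2: +4 =208
r35=100011 pc3: +8 =216
r36=100100 pc2: +4 =220
r37=100101 pc3: +8 =228
r38=100110 pc3: +8 =236
r39=100111 pc4: +16 =252
r40=101000 pc2: +4 =256
r41=101001 pc3: +8 =264
r42=101010 pc3: +8 =272
r43=101011 pc4: +16 =288
r44=101100 pc3: +8 =296
r45=101101 pc4: +16 =312
r46=101110 pc4: +16 =328
r47=101111 pc5: +32 =360
r48=110000 pc2: +4 =364
r49=110001 pc3: +8 =372
r50=110010 pc3: +8 =380
r51=110011 pc4: +16 =396
r52=110100 pc3: +8 =404
r53=110101 pc4: +16 =420
r54=110110 pc4: +16 =436
r55=110111 pc5: +32 =468
r56=111000 pc3: +8 =476
r57=111001 pc4: +16 =492
r58=111010 pc4: +16 =508
r59=111011 pc5: +32 =540
r60=111100 pc4: +16 =556
r61=111101 pc5: +32 =588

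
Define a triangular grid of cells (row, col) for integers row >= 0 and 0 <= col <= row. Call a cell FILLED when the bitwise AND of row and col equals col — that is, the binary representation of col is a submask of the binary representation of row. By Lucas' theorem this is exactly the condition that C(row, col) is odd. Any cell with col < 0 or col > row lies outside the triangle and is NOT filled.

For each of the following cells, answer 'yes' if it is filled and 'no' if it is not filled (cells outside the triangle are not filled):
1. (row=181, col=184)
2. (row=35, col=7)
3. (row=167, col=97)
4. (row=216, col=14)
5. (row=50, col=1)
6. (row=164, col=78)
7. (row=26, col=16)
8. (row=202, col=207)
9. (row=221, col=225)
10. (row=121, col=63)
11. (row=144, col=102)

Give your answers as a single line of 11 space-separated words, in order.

(181,184): col outside [0, 181] -> not filled
(35,7): row=0b100011, col=0b111, row AND col = 0b11 = 3; 3 != 7 -> empty
(167,97): row=0b10100111, col=0b1100001, row AND col = 0b100001 = 33; 33 != 97 -> empty
(216,14): row=0b11011000, col=0b1110, row AND col = 0b1000 = 8; 8 != 14 -> empty
(50,1): row=0b110010, col=0b1, row AND col = 0b0 = 0; 0 != 1 -> empty
(164,78): row=0b10100100, col=0b1001110, row AND col = 0b100 = 4; 4 != 78 -> empty
(26,16): row=0b11010, col=0b10000, row AND col = 0b10000 = 16; 16 == 16 -> filled
(202,207): col outside [0, 202] -> not filled
(221,225): col outside [0, 221] -> not filled
(121,63): row=0b1111001, col=0b111111, row AND col = 0b111001 = 57; 57 != 63 -> empty
(144,102): row=0b10010000, col=0b1100110, row AND col = 0b0 = 0; 0 != 102 -> empty

Answer: no no no no no no yes no no no no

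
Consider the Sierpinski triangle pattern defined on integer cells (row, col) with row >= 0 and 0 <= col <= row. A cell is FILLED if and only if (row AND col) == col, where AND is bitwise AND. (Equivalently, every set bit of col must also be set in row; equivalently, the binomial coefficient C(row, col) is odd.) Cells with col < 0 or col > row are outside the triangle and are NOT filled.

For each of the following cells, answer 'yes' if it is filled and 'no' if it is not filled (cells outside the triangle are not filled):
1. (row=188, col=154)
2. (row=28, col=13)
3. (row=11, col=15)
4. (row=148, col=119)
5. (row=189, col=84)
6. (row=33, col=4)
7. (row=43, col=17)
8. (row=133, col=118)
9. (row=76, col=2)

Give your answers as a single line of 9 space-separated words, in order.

Answer: no no no no no no no no no

Derivation:
(188,154): row=0b10111100, col=0b10011010, row AND col = 0b10011000 = 152; 152 != 154 -> empty
(28,13): row=0b11100, col=0b1101, row AND col = 0b1100 = 12; 12 != 13 -> empty
(11,15): col outside [0, 11] -> not filled
(148,119): row=0b10010100, col=0b1110111, row AND col = 0b10100 = 20; 20 != 119 -> empty
(189,84): row=0b10111101, col=0b1010100, row AND col = 0b10100 = 20; 20 != 84 -> empty
(33,4): row=0b100001, col=0b100, row AND col = 0b0 = 0; 0 != 4 -> empty
(43,17): row=0b101011, col=0b10001, row AND col = 0b1 = 1; 1 != 17 -> empty
(133,118): row=0b10000101, col=0b1110110, row AND col = 0b100 = 4; 4 != 118 -> empty
(76,2): row=0b1001100, col=0b10, row AND col = 0b0 = 0; 0 != 2 -> empty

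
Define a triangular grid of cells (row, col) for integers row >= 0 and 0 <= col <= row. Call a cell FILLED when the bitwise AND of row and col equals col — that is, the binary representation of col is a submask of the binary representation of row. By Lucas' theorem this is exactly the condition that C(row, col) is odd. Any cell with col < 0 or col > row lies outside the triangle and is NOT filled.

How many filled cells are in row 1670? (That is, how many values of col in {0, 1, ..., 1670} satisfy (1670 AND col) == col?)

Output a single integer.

1670 in binary = 11010000110
popcount(1670) = number of 1-bits in 11010000110 = 5
A col c satisfies (1670 AND c) == c iff every set bit of c is also set in 1670; each of the 5 set bits of 1670 can independently be on or off in c.
count = 2^5 = 32

Answer: 32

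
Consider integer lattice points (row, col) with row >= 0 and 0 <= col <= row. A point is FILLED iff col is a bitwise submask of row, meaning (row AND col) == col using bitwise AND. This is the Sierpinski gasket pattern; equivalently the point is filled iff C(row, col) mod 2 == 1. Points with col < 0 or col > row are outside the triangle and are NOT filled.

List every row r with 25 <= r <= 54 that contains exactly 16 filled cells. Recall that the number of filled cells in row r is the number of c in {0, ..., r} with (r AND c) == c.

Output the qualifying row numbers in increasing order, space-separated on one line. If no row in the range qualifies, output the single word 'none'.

Answer: 27 29 30 39 43 45 46 51 53 54

Derivation:
Row r has 2^popcount(r) filled cells, so we need popcount(r) = log2(16) = 4.
Scan r = 25..54 and keep those with exactly 4 one-bits:
r=25=11001 popcount=3 -> skip
r=26=11010 popcount=3 -> skip
r=27=11011 popcount=4 -> KEEP
r=28=11100 popcount=3 -> skip
r=29=11101 popcount=4 -> KEEP
r=30=11110 popcount=4 -> KEEP
r=31=11111 popcount=5 -> skip
r=32=100000 popcount=1 -> skip
r=33=100001 popcount=2 -> skip
r=34=100010 popcount=2 -> skip
r=35=100011 popcount=3 -> skip
r=36=100100 popcount=2 -> skip
r=37=100101 popcount=3 -> skip
r=38=100110 popcount=3 -> skip
r=39=100111 popcount=4 -> KEEP
r=40=101000 popcount=2 -> skip
r=41=101001 popcount=3 -> skip
r=42=101010 popcount=3 -> skip
r=43=101011 popcount=4 -> KEEP
r=44=101100 popcount=3 -> skip
r=45=101101 popcount=4 -> KEEP
r=46=101110 popcount=4 -> KEEP
r=47=101111 popcount=5 -> skip
r=48=110000 popcount=2 -> skip
r=49=110001 popcount=3 -> skip
r=50=110010 popcount=3 -> skip
r=51=110011 popcount=4 -> KEEP
r=52=110100 popcount=3 -> skip
r=53=110101 popcount=4 -> KEEP
r=54=110110 popcount=4 -> KEEP
Kept rows: 27 29 30 39 43 45 46 51 53 54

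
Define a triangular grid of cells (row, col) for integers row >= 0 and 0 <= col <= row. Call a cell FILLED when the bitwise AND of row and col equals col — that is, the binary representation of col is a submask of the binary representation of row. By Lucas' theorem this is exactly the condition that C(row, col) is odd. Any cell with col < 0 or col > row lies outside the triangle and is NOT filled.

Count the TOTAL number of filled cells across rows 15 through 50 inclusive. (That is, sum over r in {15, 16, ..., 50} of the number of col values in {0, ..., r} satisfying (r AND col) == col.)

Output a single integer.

Answer: 360

Derivation:
r15=1111 pc4: +16 =16
r16=10000 pc1: +2 =18
r17=10001 pc2: +4 =22
r18=10010 pc2: +4 =26
r19=10011 pc3: +8 =34
r20=10100 pc2: +4 =38
r21=10101 pc3: +8 =46
r22=10110 pc3: +8 =54
r23=10111 pc4: +16 =70
r24=11000 pc2: +4 =74
r25=11001 pc3: +8 =82
r26=11010 pc3: +8 =90
r27=11011 pc4: +16 =106
r28=11100 pc3: +8 =114
r29=11101 pc4: +16 =130
r30=11110 pc4: +16 =146
r31=11111 pc5: +32 =178
r32=100000 pc1: +2 =180
r33=100001 pc2: +4 =184
r34=100010 pc2: +4 =188
r35=100011 pc3: +8 =196
r36=100100 pc2: +4 =200
r37=100101 pc3: +8 =208
r38=100110 pc3: +8 =216
r39=100111 pc4: +16 =232
r40=101000 pc2: +4 =236
r41=101001 pc3: +8 =244
r42=101010 pc3: +8 =252
r43=101011 pc4: +16 =268
r44=101100 pc3: +8 =276
r45=101101 pc4: +16 =292
r46=101110 pc4: +16 =308
r47=101111 pc5: +32 =340
r48=110000 pc2: +4 =344
r49=110001 pc3: +8 =352
r50=110010 pc3: +8 =360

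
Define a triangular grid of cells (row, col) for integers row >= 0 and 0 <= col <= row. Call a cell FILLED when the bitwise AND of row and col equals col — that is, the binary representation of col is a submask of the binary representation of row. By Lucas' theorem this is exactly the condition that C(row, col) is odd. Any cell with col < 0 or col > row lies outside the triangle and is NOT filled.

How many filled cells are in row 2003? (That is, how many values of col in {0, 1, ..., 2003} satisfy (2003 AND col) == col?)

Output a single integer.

2003 in binary = 11111010011
popcount(2003) = number of 1-bits in 11111010011 = 8
A col c satisfies (2003 AND c) == c iff every set bit of c is also set in 2003; each of the 8 set bits of 2003 can independently be on or off in c.
count = 2^8 = 256

Answer: 256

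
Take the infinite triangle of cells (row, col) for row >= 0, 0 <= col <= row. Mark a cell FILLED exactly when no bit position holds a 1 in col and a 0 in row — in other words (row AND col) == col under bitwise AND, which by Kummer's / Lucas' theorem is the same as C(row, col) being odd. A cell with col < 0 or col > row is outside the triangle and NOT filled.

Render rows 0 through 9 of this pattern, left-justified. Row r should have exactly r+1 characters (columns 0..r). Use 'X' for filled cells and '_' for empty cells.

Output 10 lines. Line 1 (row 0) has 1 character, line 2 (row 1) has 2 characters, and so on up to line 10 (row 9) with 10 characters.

r0=0: X
r1=1: XX
r2=10: X_X
r3=11: XXXX
r4=100: X___X
r5=101: XX__XX
r6=110: X_X_X_X
r7=111: XXXXXXXX
r8=1000: X_______X
r9=1001: XX______XX

Answer: X
XX
X_X
XXXX
X___X
XX__XX
X_X_X_X
XXXXXXXX
X_______X
XX______XX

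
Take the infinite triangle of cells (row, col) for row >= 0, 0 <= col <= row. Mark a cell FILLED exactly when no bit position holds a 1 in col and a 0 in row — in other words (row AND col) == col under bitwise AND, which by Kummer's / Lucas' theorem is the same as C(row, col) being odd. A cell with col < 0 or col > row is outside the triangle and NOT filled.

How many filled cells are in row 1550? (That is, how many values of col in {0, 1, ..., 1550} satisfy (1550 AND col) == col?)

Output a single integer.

Answer: 32

Derivation:
1550 in binary = 11000001110
popcount(1550) = number of 1-bits in 11000001110 = 5
A col c satisfies (1550 AND c) == c iff every set bit of c is also set in 1550; each of the 5 set bits of 1550 can independently be on or off in c.
count = 2^5 = 32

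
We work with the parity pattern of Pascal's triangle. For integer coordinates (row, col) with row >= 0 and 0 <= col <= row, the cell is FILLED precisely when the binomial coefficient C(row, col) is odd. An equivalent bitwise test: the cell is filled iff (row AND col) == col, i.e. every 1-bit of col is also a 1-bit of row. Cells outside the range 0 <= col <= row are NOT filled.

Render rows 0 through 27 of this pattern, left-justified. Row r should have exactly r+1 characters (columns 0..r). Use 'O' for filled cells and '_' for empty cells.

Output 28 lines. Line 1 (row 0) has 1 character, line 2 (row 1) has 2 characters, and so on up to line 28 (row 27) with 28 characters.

Answer: O
OO
O_O
OOOO
O___O
OO__OO
O_O_O_O
OOOOOOOO
O_______O
OO______OO
O_O_____O_O
OOOO____OOOO
O___O___O___O
OO__OO__OO__OO
O_O_O_O_O_O_O_O
OOOOOOOOOOOOOOOO
O_______________O
OO______________OO
O_O_____________O_O
OOOO____________OOOO
O___O___________O___O
OO__OO__________OO__OO
O_O_O_O_________O_O_O_O
OOOOOOOO________OOOOOOOO
O_______O_______O_______O
OO______OO______OO______OO
O_O_____O_O_____O_O_____O_O
OOOO____OOOO____OOOO____OOOO

Derivation:
r0=0: O
r1=1: OO
r2=10: O_O
r3=11: OOOO
r4=100: O___O
r5=101: OO__OO
r6=110: O_O_O_O
r7=111: OOOOOOOO
r8=1000: O_______O
r9=1001: OO______OO
r10=1010: O_O_____O_O
r11=1011: OOOO____OOOO
r12=1100: O___O___O___O
r13=1101: OO__OO__OO__OO
r14=1110: O_O_O_O_O_O_O_O
r15=1111: OOOOOOOOOOOOOOOO
r16=10000: O_______________O
r17=10001: OO______________OO
r18=10010: O_O_____________O_O
r19=10011: OOOO____________OOOO
r20=10100: O___O___________O___O
r21=10101: OO__OO__________OO__OO
r22=10110: O_O_O_O_________O_O_O_O
r23=10111: OOOOOOOO________OOOOOOOO
r24=11000: O_______O_______O_______O
r25=11001: OO______OO______OO______OO
r26=11010: O_O_____O_O_____O_O_____O_O
r27=11011: OOOO____OOOO____OOOO____OOOO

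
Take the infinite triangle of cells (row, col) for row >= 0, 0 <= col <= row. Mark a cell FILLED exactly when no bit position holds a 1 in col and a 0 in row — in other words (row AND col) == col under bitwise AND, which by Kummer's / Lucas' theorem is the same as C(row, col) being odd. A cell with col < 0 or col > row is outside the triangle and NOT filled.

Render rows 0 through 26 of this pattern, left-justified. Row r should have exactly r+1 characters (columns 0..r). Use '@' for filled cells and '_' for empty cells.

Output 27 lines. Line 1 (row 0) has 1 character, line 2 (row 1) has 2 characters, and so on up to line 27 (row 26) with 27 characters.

Answer: @
@@
@_@
@@@@
@___@
@@__@@
@_@_@_@
@@@@@@@@
@_______@
@@______@@
@_@_____@_@
@@@@____@@@@
@___@___@___@
@@__@@__@@__@@
@_@_@_@_@_@_@_@
@@@@@@@@@@@@@@@@
@_______________@
@@______________@@
@_@_____________@_@
@@@@____________@@@@
@___@___________@___@
@@__@@__________@@__@@
@_@_@_@_________@_@_@_@
@@@@@@@@________@@@@@@@@
@_______@_______@_______@
@@______@@______@@______@@
@_@_____@_@_____@_@_____@_@

Derivation:
r0=0: @
r1=1: @@
r2=10: @_@
r3=11: @@@@
r4=100: @___@
r5=101: @@__@@
r6=110: @_@_@_@
r7=111: @@@@@@@@
r8=1000: @_______@
r9=1001: @@______@@
r10=1010: @_@_____@_@
r11=1011: @@@@____@@@@
r12=1100: @___@___@___@
r13=1101: @@__@@__@@__@@
r14=1110: @_@_@_@_@_@_@_@
r15=1111: @@@@@@@@@@@@@@@@
r16=10000: @_______________@
r17=10001: @@______________@@
r18=10010: @_@_____________@_@
r19=10011: @@@@____________@@@@
r20=10100: @___@___________@___@
r21=10101: @@__@@__________@@__@@
r22=10110: @_@_@_@_________@_@_@_@
r23=10111: @@@@@@@@________@@@@@@@@
r24=11000: @_______@_______@_______@
r25=11001: @@______@@______@@______@@
r26=11010: @_@_____@_@_____@_@_____@_@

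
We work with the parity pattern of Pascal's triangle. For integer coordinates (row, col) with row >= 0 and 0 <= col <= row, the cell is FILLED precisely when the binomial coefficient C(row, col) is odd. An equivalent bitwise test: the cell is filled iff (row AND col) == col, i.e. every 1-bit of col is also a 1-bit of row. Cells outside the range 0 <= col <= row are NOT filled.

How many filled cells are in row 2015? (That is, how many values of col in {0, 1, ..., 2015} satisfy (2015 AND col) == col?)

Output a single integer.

2015 in binary = 11111011111
popcount(2015) = number of 1-bits in 11111011111 = 10
A col c satisfies (2015 AND c) == c iff every set bit of c is also set in 2015; each of the 10 set bits of 2015 can independently be on or off in c.
count = 2^10 = 1024

Answer: 1024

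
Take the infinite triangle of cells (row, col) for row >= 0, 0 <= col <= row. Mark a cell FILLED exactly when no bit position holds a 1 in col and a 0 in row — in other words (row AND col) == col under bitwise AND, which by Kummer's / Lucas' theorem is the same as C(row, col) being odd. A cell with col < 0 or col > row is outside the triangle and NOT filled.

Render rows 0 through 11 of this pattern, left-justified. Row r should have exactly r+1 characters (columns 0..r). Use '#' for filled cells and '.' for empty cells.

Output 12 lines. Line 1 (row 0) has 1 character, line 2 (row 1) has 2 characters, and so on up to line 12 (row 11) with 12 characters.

Answer: #
##
#.#
####
#...#
##..##
#.#.#.#
########
#.......#
##......##
#.#.....#.#
####....####

Derivation:
r0=0: #
r1=1: ##
r2=10: #.#
r3=11: ####
r4=100: #...#
r5=101: ##..##
r6=110: #.#.#.#
r7=111: ########
r8=1000: #.......#
r9=1001: ##......##
r10=1010: #.#.....#.#
r11=1011: ####....####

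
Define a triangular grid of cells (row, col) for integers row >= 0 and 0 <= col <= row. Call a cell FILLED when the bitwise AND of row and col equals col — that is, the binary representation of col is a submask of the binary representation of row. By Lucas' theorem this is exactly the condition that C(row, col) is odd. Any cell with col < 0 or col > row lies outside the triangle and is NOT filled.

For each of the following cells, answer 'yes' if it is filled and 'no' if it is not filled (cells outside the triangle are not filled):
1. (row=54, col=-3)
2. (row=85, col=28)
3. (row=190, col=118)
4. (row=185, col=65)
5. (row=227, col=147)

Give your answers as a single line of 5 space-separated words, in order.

(54,-3): col outside [0, 54] -> not filled
(85,28): row=0b1010101, col=0b11100, row AND col = 0b10100 = 20; 20 != 28 -> empty
(190,118): row=0b10111110, col=0b1110110, row AND col = 0b110110 = 54; 54 != 118 -> empty
(185,65): row=0b10111001, col=0b1000001, row AND col = 0b1 = 1; 1 != 65 -> empty
(227,147): row=0b11100011, col=0b10010011, row AND col = 0b10000011 = 131; 131 != 147 -> empty

Answer: no no no no no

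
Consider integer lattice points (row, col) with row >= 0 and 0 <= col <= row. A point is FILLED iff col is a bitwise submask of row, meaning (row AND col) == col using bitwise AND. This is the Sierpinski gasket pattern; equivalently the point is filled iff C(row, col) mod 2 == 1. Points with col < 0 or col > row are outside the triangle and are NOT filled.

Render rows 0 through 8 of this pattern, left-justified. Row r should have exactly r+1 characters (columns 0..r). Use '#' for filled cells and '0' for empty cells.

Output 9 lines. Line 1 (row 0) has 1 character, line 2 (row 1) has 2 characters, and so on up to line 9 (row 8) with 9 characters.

Answer: #
##
#0#
####
#000#
##00##
#0#0#0#
########
#0000000#

Derivation:
r0=0: #
r1=1: ##
r2=10: #0#
r3=11: ####
r4=100: #000#
r5=101: ##00##
r6=110: #0#0#0#
r7=111: ########
r8=1000: #0000000#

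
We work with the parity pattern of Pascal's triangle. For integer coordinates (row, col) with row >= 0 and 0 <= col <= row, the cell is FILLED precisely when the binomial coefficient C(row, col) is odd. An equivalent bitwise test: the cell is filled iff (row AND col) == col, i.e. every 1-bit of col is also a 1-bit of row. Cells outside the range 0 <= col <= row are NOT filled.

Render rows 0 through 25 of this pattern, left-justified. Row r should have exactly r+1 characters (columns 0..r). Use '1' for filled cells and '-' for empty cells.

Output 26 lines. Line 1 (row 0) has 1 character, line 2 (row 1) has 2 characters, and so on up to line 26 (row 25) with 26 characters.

Answer: 1
11
1-1
1111
1---1
11--11
1-1-1-1
11111111
1-------1
11------11
1-1-----1-1
1111----1111
1---1---1---1
11--11--11--11
1-1-1-1-1-1-1-1
1111111111111111
1---------------1
11--------------11
1-1-------------1-1
1111------------1111
1---1-----------1---1
11--11----------11--11
1-1-1-1---------1-1-1-1
11111111--------11111111
1-------1-------1-------1
11------11------11------11

Derivation:
r0=0: 1
r1=1: 11
r2=10: 1-1
r3=11: 1111
r4=100: 1---1
r5=101: 11--11
r6=110: 1-1-1-1
r7=111: 11111111
r8=1000: 1-------1
r9=1001: 11------11
r10=1010: 1-1-----1-1
r11=1011: 1111----1111
r12=1100: 1---1---1---1
r13=1101: 11--11--11--11
r14=1110: 1-1-1-1-1-1-1-1
r15=1111: 1111111111111111
r16=10000: 1---------------1
r17=10001: 11--------------11
r18=10010: 1-1-------------1-1
r19=10011: 1111------------1111
r20=10100: 1---1-----------1---1
r21=10101: 11--11----------11--11
r22=10110: 1-1-1-1---------1-1-1-1
r23=10111: 11111111--------11111111
r24=11000: 1-------1-------1-------1
r25=11001: 11------11------11------11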